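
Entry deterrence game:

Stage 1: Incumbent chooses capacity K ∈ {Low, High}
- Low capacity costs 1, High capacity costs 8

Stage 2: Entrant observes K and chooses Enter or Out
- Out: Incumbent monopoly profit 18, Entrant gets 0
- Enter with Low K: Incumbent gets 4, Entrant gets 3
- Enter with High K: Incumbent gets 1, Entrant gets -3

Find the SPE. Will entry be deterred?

SPE: (High, Enter|Low, Out|High); Entry deterred. Incumbent net profit = 10

Work:
After Low K: Entrant enters (3 > 0)
After High K: Entrant stays out (-3 < 0)
Incumbent: Low → 4−1=3, High → 18−8=10
Incumbent chooses High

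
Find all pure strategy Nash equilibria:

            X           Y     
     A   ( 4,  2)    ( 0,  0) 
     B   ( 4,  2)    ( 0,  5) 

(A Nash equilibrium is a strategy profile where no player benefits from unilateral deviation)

Nash equilibrium: (A, X), (B, Y)

Work:
Best responses:
  P1 vs X: payoffs [4, 4] → best response A/B (payoff 4)
  P1 vs Y: payoffs [0, 0] → best response A/B (payoff 0)
  P2 vs A: payoffs [2, 0] → best response X (payoff 2)
  P2 vs B: payoffs [2, 5] → best response Y (payoff 5)
Mutual best responses: (A,X), (B,Y) → Nash equilibria.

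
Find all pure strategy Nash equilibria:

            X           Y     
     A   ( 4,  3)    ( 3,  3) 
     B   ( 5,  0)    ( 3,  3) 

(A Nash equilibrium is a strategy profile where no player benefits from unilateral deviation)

Nash equilibrium: (A, Y), (B, Y)

Work:
Best responses:
  P1 vs X: payoffs [4, 5] → best response B (payoff 5)
  P1 vs Y: payoffs [3, 3] → best response A/B (payoff 3)
  P2 vs A: payoffs [3, 3] → best response X/Y (payoff 3)
  P2 vs B: payoffs [0, 3] → best response Y (payoff 3)
Mutual best responses: (A,Y), (B,Y) → Nash equilibria.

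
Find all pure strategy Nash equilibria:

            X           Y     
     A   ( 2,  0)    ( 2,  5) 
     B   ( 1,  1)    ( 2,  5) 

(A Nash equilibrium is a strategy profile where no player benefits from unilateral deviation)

Nash equilibrium: (A, Y), (B, Y)

Work:
Best responses:
  P1 vs X: payoffs [2, 1] → best response A (payoff 2)
  P1 vs Y: payoffs [2, 2] → best response A/B (payoff 2)
  P2 vs A: payoffs [0, 5] → best response Y (payoff 5)
  P2 vs B: payoffs [1, 5] → best response Y (payoff 5)
Mutual best responses: (A,Y), (B,Y) → Nash equilibria.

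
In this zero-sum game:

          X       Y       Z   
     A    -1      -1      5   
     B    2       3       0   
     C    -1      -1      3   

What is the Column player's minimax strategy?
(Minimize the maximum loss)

Column should play X, value = 2

Work:
Column player minimizes Row's maximum payoff:
Column X: max payoff to Row = 2
Column Y: max payoff to Row = 3
Column Z: max payoff to Row = 5
Minimum is 2, achieved by column X.
Minimax strategy: X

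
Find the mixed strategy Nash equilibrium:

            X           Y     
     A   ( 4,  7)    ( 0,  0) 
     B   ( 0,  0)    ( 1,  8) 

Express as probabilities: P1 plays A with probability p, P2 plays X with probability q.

p = 0.5333, q = 0.2

Work:
Find probabilities that make opponent indifferent:
P2 chooses q to make P1 indifferent between A and B
P1 chooses p to make P2 indifferent between X and Y
Mixed NE: P1 plays (A: 0.5333, B: 0.4667), P2 plays (X: 0.2, Y: 0.8)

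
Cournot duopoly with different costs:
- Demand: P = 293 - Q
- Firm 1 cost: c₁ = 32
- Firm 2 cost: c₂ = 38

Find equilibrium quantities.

q₁* = 89.0, q₂* = 83.0

Work:
Reaction: q₁ = (293 - 32 - q₂)/2
Reaction: q₂ = (293 - 38 - q₁)/2
Solve simultaneously:
q₁* = (293 - 2×32 + 38)/3 = 89.0
q₂* = (293 - 2×38 + 32)/3 = 83.0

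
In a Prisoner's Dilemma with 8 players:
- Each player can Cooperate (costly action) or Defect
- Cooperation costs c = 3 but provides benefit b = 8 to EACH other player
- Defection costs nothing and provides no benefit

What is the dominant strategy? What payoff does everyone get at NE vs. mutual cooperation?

Dominant: Defect; NE payoff = 0; Coop payoff = 53

Work:
Defect dominates (saves cost c = 3, benefit to others is external)
NE: All defect → everyone gets 0
If all cooperate: each receives (7)×8 - 3 = 53
Social dilemma: 53 > 0 but NE gives 0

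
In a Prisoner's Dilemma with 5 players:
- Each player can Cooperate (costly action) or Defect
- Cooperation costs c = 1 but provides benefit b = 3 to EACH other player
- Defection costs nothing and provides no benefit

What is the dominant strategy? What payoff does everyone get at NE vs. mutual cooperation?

Dominant: Defect; NE payoff = 0; Coop payoff = 11

Work:
Defect dominates (saves cost c = 1, benefit to others is external)
NE: All defect → everyone gets 0
If all cooperate: each receives (4)×3 - 1 = 11
Social dilemma: 11 > 0 but NE gives 0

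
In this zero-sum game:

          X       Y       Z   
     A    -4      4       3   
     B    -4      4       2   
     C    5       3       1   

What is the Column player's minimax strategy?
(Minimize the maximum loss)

Column should play Z, value = 3

Work:
Column player minimizes Row's maximum payoff:
Column X: max payoff to Row = 5
Column Y: max payoff to Row = 4
Column Z: max payoff to Row = 3
Minimum is 3, achieved by column Z.
Minimax strategy: Z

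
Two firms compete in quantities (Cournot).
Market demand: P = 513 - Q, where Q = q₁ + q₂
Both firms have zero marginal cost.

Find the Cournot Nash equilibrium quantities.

q₁* = q₂* = 171.0; P* = 171.0

Work:
Profit: π_i = P·q_i = (a - q_i - q_j)·q_i
FOC: ∂π_i/∂q_i = a - 2q_i - q_j = 0
Reaction function: q_i = (513 - q_j)/2
Symmetry: q* = 513/3 = 171.0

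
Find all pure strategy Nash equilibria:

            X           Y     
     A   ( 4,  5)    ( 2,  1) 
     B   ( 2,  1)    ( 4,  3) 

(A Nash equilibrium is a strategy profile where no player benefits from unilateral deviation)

Nash equilibrium: (A, X), (B, Y)

Work:
Best responses:
  P1 vs X: payoffs [4, 2] → best response A (payoff 4)
  P1 vs Y: payoffs [2, 4] → best response B (payoff 4)
  P2 vs A: payoffs [5, 1] → best response X (payoff 5)
  P2 vs B: payoffs [1, 3] → best response Y (payoff 3)
Mutual best responses: (A,X), (B,Y) → Nash equilibria.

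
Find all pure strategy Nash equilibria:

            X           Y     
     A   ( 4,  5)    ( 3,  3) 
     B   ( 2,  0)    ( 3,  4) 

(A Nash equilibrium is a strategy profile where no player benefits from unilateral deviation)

Nash equilibrium: (A, X), (B, Y)

Work:
Best responses:
  P1 vs X: payoffs [4, 2] → best response A (payoff 4)
  P1 vs Y: payoffs [3, 3] → best response A/B (payoff 3)
  P2 vs A: payoffs [5, 3] → best response X (payoff 5)
  P2 vs B: payoffs [0, 4] → best response Y (payoff 4)
Mutual best responses: (A,X), (B,Y) → Nash equilibria.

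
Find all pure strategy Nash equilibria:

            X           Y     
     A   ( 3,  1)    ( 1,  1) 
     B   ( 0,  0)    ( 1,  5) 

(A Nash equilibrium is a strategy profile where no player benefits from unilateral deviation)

Nash equilibrium: (A, X), (A, Y), (B, Y)

Work:
Best responses:
  P1 vs X: payoffs [3, 0] → best response A (payoff 3)
  P1 vs Y: payoffs [1, 1] → best response A/B (payoff 1)
  P2 vs A: payoffs [1, 1] → best response X/Y (payoff 1)
  P2 vs B: payoffs [0, 5] → best response Y (payoff 5)
Mutual best responses: (A,X), (A,Y), (B,Y) → Nash equilibria.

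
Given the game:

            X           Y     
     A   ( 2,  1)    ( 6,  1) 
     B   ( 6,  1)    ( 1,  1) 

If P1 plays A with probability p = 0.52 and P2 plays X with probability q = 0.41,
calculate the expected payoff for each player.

E[P1] = 3.7312, E[P2] = 1.0

Work:
E[P1] = p·q·π₁(A,X) + p·(1-q)·π₁(A,Y) + (1-p)·q·π₁(B,X) + (1-p)·(1-q)·π₁(B,Y)
= 0.52·0.41·2 + 0.52·0.59·6 + 0.48·0.41·6 + 0.48·0.59·1
= 3.7312

E[P2] = 1.0 (similar calculation)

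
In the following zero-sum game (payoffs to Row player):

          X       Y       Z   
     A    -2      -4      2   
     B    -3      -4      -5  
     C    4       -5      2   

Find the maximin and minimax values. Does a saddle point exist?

Maximin = -4, Minimax = -4, Saddle: True

Work:
Row minimums: [-4, -5, -5] → maximin = -4
Column maximums: [4, -4, 2] → minimax = -4
Saddle point exists! Game value = -4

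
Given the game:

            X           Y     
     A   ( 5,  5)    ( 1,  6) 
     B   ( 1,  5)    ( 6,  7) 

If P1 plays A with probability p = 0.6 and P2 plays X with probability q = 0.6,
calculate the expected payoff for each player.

E[P1] = 3.24, E[P2] = 5.56

Work:
E[P1] = p·q·π₁(A,X) + p·(1-q)·π₁(A,Y) + (1-p)·q·π₁(B,X) + (1-p)·(1-q)·π₁(B,Y)
= 0.6·0.6·5 + 0.6·0.4·1 + 0.4·0.6·1 + 0.4·0.4·6
= 3.24

E[P2] = 5.56 (similar calculation)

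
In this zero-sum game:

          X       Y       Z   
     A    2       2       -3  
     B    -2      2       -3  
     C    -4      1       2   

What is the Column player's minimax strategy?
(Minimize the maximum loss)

Column should play X or Y or Z (all achieve the minimum), value = 2

Work:
Column player minimizes Row's maximum payoff:
Column X: max payoff to Row = 2
Column Y: max payoff to Row = 2
Column Z: max payoff to Row = 2
Minimum is 2, achieved by columns X, Y, Z (tied).
Each of X or Y or Z is a minimax strategy.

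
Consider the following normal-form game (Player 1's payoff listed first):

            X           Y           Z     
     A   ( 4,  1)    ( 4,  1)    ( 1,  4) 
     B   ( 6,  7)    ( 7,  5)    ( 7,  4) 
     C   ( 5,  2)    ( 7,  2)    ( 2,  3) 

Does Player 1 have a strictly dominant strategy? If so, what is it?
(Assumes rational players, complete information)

No strictly dominant strategy exists for Player 1

Work:
A strategy strictly dominates another if it gives a strictly higher payoff against every opponent action. Compare each pair of P1's strategies column-by-column:
  A vs B: [4 vs 6, 4 vs 7, 1 vs 7] → A does not strictly dominate B (column X: 4 ≤ 6)
  A vs C: [4 vs 5, 4 vs 7, 1 vs 2] → A does not strictly dominate C (column X: 4 ≤ 5)
  B vs A: [6 vs 4, 7 vs 4, 7 vs 1] → B strictly dominates A
  B vs C: [6 vs 5, 7 vs 7, 7 vs 2] → B does not strictly dominate C (column Y: 7 ≤ 7)
  C vs A: [5 vs 4, 7 vs 4, 2 vs 1] → C strictly dominates A
  C vs B: [5 vs 6, 7 vs 7, 2 vs 7] → C does not strictly dominate B (column X: 5 ≤ 6)
No single strategy strictly dominates all others → no strictly dominant strategy.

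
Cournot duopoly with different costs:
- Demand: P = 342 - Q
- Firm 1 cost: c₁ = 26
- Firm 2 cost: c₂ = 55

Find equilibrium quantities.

q₁* = 115.0, q₂* = 86.0

Work:
Reaction: q₁ = (342 - 26 - q₂)/2
Reaction: q₂ = (342 - 55 - q₁)/2
Solve simultaneously:
q₁* = (342 - 2×26 + 55)/3 = 115.0
q₂* = (342 - 2×55 + 26)/3 = 86.0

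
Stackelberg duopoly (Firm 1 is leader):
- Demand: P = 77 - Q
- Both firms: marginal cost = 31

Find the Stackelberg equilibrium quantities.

q₁* (leader) = 23.0, q₂* (follower) = 11.5

Work:
Follower's reaction: q₂ = (a - c - q₁)/2
Leader substitutes: π₁ = q₁·(a - q₁ - (a-c-q₁)/2 - c)
FOC: q₁* = (77 - 31)/2 = 23.00
Then: q₂* = (77 - 31 - 23.0)/2 = 11.50
Leader has first-mover advantage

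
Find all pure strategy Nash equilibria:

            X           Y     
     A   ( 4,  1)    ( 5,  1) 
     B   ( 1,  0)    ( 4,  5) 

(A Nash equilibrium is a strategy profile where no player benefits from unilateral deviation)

Nash equilibrium: (A, X), (A, Y)

Work:
Best responses:
  P1 vs X: payoffs [4, 1] → best response A (payoff 4)
  P1 vs Y: payoffs [5, 4] → best response A (payoff 5)
  P2 vs A: payoffs [1, 1] → best response X/Y (payoff 1)
  P2 vs B: payoffs [0, 5] → best response Y (payoff 5)
Mutual best responses: (A,X), (A,Y) → Nash equilibria.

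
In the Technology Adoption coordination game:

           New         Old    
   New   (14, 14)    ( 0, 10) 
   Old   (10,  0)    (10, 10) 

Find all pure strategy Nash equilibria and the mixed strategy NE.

Pure NE: (New, New) and (Old, Old); Mixed NE: p = 0.7143, q = 0.7143

Work:
Check pure NE:
(New, New): (14, 14) - no unilateral deviation beneficial
(Old, Old): (10, 10) - no unilateral deviation beneficial
Mixed NE: P1 plays New with p = 0.7143, P2 plays New with q = 0.7143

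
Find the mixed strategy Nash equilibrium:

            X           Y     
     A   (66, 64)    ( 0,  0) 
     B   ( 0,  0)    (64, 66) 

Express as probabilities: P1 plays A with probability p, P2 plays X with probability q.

p = 0.5077, q = 0.4923

Work:
Find probabilities that make opponent indifferent:
P2 chooses q to make P1 indifferent between A and B
P1 chooses p to make P2 indifferent between X and Y
Mixed NE: P1 plays (A: 0.5077, B: 0.4923), P2 plays (X: 0.4923, Y: 0.5077)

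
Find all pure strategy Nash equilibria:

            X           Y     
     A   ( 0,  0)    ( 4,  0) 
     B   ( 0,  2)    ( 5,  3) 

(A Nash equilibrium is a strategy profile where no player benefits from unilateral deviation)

Nash equilibrium: (A, X), (B, Y)

Work:
Best responses:
  P1 vs X: payoffs [0, 0] → best response A/B (payoff 0)
  P1 vs Y: payoffs [4, 5] → best response B (payoff 5)
  P2 vs A: payoffs [0, 0] → best response X/Y (payoff 0)
  P2 vs B: payoffs [2, 3] → best response Y (payoff 3)
Mutual best responses: (A,X), (B,Y) → Nash equilibria.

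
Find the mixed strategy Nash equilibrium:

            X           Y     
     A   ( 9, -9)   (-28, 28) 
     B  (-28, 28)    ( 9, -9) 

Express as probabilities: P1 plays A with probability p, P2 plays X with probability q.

p = 0.5, q = 0.5

Work:
Find probabilities that make opponent indifferent:
P2 chooses q to make P1 indifferent between A and B
P1 chooses p to make P2 indifferent between X and Y
Mixed NE: P1 plays (A: 0.5, B: 0.5), P2 plays (X: 0.5, Y: 0.5)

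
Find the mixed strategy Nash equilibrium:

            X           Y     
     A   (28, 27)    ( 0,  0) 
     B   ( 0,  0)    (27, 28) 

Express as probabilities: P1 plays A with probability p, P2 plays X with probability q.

p = 0.5091, q = 0.4909

Work:
Find probabilities that make opponent indifferent:
P2 chooses q to make P1 indifferent between A and B
P1 chooses p to make P2 indifferent between X and Y
Mixed NE: P1 plays (A: 0.5091, B: 0.4909), P2 plays (X: 0.4909, Y: 0.5091)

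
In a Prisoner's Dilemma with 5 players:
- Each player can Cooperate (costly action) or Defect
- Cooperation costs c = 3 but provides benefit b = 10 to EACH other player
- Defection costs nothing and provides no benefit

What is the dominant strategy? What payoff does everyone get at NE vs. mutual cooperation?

Dominant: Defect; NE payoff = 0; Coop payoff = 37

Work:
Defect dominates (saves cost c = 3, benefit to others is external)
NE: All defect → everyone gets 0
If all cooperate: each receives (4)×10 - 3 = 37
Social dilemma: 37 > 0 but NE gives 0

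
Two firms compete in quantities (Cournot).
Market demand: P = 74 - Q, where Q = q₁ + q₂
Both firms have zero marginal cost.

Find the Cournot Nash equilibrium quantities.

q₁* = q₂* = 24.67; P* = 24.67

Work:
Profit: π_i = P·q_i = (a - q_i - q_j)·q_i
FOC: ∂π_i/∂q_i = a - 2q_i - q_j = 0
Reaction function: q_i = (74 - q_j)/2
Symmetry: q* = 74/3 = 24.67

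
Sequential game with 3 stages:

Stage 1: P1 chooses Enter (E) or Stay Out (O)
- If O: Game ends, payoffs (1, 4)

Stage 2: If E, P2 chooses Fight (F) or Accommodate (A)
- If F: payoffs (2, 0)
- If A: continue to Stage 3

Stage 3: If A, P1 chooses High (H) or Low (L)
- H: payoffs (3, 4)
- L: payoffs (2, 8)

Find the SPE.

SPE: (E, A, H); Outcome (3, 4)

Work:
Stage 3: P1 chooses H (3 vs 2)
Stage 2: P2: F->0, A->4 (anticipating H). Choose A
Stage 1: P1: O->1, E->3 (anticipating A, H). Choose E
SPE path: E -> A -> H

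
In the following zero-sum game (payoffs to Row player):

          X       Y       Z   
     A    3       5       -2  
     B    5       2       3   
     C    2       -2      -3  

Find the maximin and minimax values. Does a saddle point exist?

Maximin = 2, Minimax = 3, Saddle: False

Work:
Row minimums: [-2, 2, -3] → maximin = 2
Column maximums: [5, 5, 3] → minimax = 3
No saddle point (maximin ≠ minimax). Mixed strategy needed.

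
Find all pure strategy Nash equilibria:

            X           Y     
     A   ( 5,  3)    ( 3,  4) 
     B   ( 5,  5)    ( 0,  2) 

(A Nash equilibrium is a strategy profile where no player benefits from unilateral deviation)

Nash equilibrium: (A, Y), (B, X)

Work:
Best responses:
  P1 vs X: payoffs [5, 5] → best response A/B (payoff 5)
  P1 vs Y: payoffs [3, 0] → best response A (payoff 3)
  P2 vs A: payoffs [3, 4] → best response Y (payoff 4)
  P2 vs B: payoffs [5, 2] → best response X (payoff 5)
Mutual best responses: (A,Y), (B,X) → Nash equilibria.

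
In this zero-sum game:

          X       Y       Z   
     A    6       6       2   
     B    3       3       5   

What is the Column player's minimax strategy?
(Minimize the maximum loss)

Column should play Z, value = 5

Work:
Column player minimizes Row's maximum payoff:
Column X: max payoff to Row = 6
Column Y: max payoff to Row = 6
Column Z: max payoff to Row = 5
Minimum is 5, achieved by column Z.
Minimax strategy: Z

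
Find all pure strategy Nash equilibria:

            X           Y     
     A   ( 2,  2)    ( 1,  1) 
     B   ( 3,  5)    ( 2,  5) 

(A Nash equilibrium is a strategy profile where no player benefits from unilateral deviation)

Nash equilibrium: (B, X), (B, Y)

Work:
Best responses:
  P1 vs X: payoffs [2, 3] → best response B (payoff 3)
  P1 vs Y: payoffs [1, 2] → best response B (payoff 2)
  P2 vs A: payoffs [2, 1] → best response X (payoff 2)
  P2 vs B: payoffs [5, 5] → best response X/Y (payoff 5)
Mutual best responses: (B,X), (B,Y) → Nash equilibria.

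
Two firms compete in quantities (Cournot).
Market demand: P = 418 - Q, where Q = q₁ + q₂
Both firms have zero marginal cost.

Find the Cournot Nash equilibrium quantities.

q₁* = q₂* = 139.33; P* = 139.33

Work:
Profit: π_i = P·q_i = (a - q_i - q_j)·q_i
FOC: ∂π_i/∂q_i = a - 2q_i - q_j = 0
Reaction function: q_i = (418 - q_j)/2
Symmetry: q* = 418/3 = 139.33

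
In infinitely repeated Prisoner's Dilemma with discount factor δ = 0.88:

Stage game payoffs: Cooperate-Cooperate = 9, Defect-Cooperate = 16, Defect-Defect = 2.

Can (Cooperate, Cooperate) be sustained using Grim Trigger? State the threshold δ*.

δ* = 0.5; since δ = 0.88 ≥ 0.5, cooperation can be sustained

Work:
For Grim Trigger:
Cooperate forever: 9/(1-δ)
Defect then punished: 16 + 2·δ/(1-δ)
Need: 9/(1-δ) ≥ 16 + 2·δ/(1-δ)
Solving: δ ≥ (T-R)/(T-P) = (16-9)/(16-2) = 0.5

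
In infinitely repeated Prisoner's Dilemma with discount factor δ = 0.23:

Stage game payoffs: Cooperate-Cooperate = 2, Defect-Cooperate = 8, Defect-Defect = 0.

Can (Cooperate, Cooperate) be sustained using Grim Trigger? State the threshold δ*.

δ* = 0.75; since δ = 0.23 < 0.75, cooperation cannot be sustained

Work:
For Grim Trigger:
Cooperate forever: 2/(1-δ)
Defect then punished: 8 + 0·δ/(1-δ)
Need: 2/(1-δ) ≥ 8 + 0·δ/(1-δ)
Solving: δ ≥ (T-R)/(T-P) = (8-2)/(8-0) = 0.75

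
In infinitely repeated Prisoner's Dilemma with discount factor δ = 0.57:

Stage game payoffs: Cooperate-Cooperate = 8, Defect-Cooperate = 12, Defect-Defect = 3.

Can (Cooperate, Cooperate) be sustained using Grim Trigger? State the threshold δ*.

δ* = 0.4444; since δ = 0.57 ≥ 0.4444, cooperation can be sustained

Work:
For Grim Trigger:
Cooperate forever: 8/(1-δ)
Defect then punished: 12 + 3·δ/(1-δ)
Need: 8/(1-δ) ≥ 12 + 3·δ/(1-δ)
Solving: δ ≥ (T-R)/(T-P) = (12-8)/(12-3) = 0.4444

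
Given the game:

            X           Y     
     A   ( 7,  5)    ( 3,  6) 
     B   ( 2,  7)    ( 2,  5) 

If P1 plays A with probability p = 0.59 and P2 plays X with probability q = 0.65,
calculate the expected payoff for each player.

E[P1] = 4.124, E[P2] = 5.7395

Work:
E[P1] = p·q·π₁(A,X) + p·(1-q)·π₁(A,Y) + (1-p)·q·π₁(B,X) + (1-p)·(1-q)·π₁(B,Y)
= 0.59·0.65·7 + 0.59·0.35·3 + 0.41·0.65·2 + 0.41·0.35·2
= 4.124

E[P2] = 5.7395 (similar calculation)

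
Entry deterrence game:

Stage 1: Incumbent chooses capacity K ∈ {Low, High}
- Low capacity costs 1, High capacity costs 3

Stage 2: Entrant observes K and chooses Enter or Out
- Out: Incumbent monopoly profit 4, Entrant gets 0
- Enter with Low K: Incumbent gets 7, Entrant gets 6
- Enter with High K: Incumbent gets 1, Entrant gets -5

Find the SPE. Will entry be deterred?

SPE: (Low, Enter|Low, Out|High); Entry not deterred. Incumbent net profit = 6, Entrant gets 6

Work:
After Low K: Entrant enters (6 > 0)
After High K: Entrant stays out (-5 < 0)
Incumbent: Low → 7−1=6, High → 4−3=1
Incumbent chooses Low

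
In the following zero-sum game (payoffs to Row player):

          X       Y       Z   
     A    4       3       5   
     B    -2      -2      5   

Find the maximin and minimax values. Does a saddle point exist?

Maximin = 3, Minimax = 3, Saddle: True

Work:
Row minimums: [3, -2] → maximin = 3
Column maximums: [4, 3, 5] → minimax = 3
Saddle point exists! Game value = 3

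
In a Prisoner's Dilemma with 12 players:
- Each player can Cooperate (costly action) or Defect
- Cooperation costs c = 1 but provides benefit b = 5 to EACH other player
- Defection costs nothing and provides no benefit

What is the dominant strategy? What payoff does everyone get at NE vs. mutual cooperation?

Dominant: Defect; NE payoff = 0; Coop payoff = 54

Work:
Defect dominates (saves cost c = 1, benefit to others is external)
NE: All defect → everyone gets 0
If all cooperate: each receives (11)×5 - 1 = 54
Social dilemma: 54 > 0 but NE gives 0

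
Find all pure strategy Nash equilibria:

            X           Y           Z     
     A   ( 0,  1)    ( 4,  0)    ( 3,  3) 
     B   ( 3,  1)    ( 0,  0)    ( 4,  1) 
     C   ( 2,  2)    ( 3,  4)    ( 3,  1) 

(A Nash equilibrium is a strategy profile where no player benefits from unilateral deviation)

Nash equilibrium: (B, X), (B, Z)

Work:
Best responses:
  P1 vs X: payoffs [0, 3, 2] → best response B (payoff 3)
  P1 vs Y: payoffs [4, 0, 3] → best response A (payoff 4)
  P1 vs Z: payoffs [3, 4, 3] → best response B (payoff 4)
  P2 vs A: payoffs [1, 0, 3] → best response Z (payoff 3)
  P2 vs B: payoffs [1, 0, 1] → best response X/Z (payoff 1)
  P2 vs C: payoffs [2, 4, 1] → best response Y (payoff 4)
Mutual best responses: (B,X), (B,Z) → Nash equilibria.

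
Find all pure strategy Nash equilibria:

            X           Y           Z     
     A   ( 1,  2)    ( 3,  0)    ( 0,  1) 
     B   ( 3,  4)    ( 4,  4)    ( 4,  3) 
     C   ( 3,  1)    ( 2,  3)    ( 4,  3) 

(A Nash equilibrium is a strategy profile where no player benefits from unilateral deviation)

Nash equilibrium: (B, X), (B, Y), (C, Z)

Work:
Best responses:
  P1 vs X: payoffs [1, 3, 3] → best response B/C (payoff 3)
  P1 vs Y: payoffs [3, 4, 2] → best response B (payoff 4)
  P1 vs Z: payoffs [0, 4, 4] → best response B/C (payoff 4)
  P2 vs A: payoffs [2, 0, 1] → best response X (payoff 2)
  P2 vs B: payoffs [4, 4, 3] → best response X/Y (payoff 4)
  P2 vs C: payoffs [1, 3, 3] → best response Y/Z (payoff 3)
Mutual best responses: (B,X), (B,Y), (C,Z) → Nash equilibria.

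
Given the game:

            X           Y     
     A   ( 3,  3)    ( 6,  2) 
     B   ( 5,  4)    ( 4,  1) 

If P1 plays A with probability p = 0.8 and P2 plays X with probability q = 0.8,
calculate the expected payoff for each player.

E[P1] = 3.84, E[P2] = 2.92

Work:
E[P1] = p·q·π₁(A,X) + p·(1-q)·π₁(A,Y) + (1-p)·q·π₁(B,X) + (1-p)·(1-q)·π₁(B,Y)
= 0.8·0.8·3 + 0.8·0.2·6 + 0.2·0.8·5 + 0.2·0.2·4
= 3.84

E[P2] = 2.92 (similar calculation)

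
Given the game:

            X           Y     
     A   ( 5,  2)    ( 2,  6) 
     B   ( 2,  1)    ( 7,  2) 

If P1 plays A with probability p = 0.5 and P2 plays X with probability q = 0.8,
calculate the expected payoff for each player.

E[P1] = 3.7, E[P2] = 2.0

Work:
E[P1] = p·q·π₁(A,X) + p·(1-q)·π₁(A,Y) + (1-p)·q·π₁(B,X) + (1-p)·(1-q)·π₁(B,Y)
= 0.5·0.8·5 + 0.5·0.2·2 + 0.5·0.8·2 + 0.5·0.2·7
= 3.7

E[P2] = 2.0 (similar calculation)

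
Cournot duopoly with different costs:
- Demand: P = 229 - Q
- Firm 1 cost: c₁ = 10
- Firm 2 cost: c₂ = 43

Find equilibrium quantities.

q₁* = 84.0, q₂* = 51.0

Work:
Reaction: q₁ = (229 - 10 - q₂)/2
Reaction: q₂ = (229 - 43 - q₁)/2
Solve simultaneously:
q₁* = (229 - 2×10 + 43)/3 = 84.0
q₂* = (229 - 2×43 + 10)/3 = 51.0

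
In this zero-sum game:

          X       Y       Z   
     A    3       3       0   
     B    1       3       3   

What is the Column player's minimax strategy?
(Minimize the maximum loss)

Column should play X or Y or Z (all achieve the minimum), value = 3

Work:
Column player minimizes Row's maximum payoff:
Column X: max payoff to Row = 3
Column Y: max payoff to Row = 3
Column Z: max payoff to Row = 3
Minimum is 3, achieved by columns X, Y, Z (tied).
Each of X or Y or Z is a minimax strategy.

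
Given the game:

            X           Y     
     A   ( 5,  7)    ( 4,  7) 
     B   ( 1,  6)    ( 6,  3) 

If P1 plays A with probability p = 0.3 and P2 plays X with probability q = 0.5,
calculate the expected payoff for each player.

E[P1] = 3.8, E[P2] = 5.25

Work:
E[P1] = p·q·π₁(A,X) + p·(1-q)·π₁(A,Y) + (1-p)·q·π₁(B,X) + (1-p)·(1-q)·π₁(B,Y)
= 0.3·0.5·5 + 0.3·0.5·4 + 0.7·0.5·1 + 0.7·0.5·6
= 3.8

E[P2] = 5.25 (similar calculation)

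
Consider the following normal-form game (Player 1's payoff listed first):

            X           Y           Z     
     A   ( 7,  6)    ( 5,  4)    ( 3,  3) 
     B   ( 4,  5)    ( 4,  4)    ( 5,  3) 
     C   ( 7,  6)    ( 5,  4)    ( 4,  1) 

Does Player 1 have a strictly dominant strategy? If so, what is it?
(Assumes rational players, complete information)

No strictly dominant strategy exists for Player 1

Work:
A strategy strictly dominates another if it gives a strictly higher payoff against every opponent action. Compare each pair of P1's strategies column-by-column:
  A vs B: [7 vs 4, 5 vs 4, 3 vs 5] → A does not strictly dominate B (column Z: 3 ≤ 5)
  A vs C: [7 vs 7, 5 vs 5, 3 vs 4] → A does not strictly dominate C (column X: 7 ≤ 7)
  B vs A: [4 vs 7, 4 vs 5, 5 vs 3] → B does not strictly dominate A (column X: 4 ≤ 7)
  B vs C: [4 vs 7, 4 vs 5, 5 vs 4] → B does not strictly dominate C (column X: 4 ≤ 7)
  C vs A: [7 vs 7, 5 vs 5, 4 vs 3] → C does not strictly dominate A (column X: 7 ≤ 7)
  C vs B: [7 vs 4, 5 vs 4, 4 vs 5] → C does not strictly dominate B (column Z: 4 ≤ 5)
No single strategy strictly dominates all others → no strictly dominant strategy.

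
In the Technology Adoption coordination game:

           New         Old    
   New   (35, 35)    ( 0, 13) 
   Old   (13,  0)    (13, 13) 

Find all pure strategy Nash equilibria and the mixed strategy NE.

Pure NE: (New, New) and (Old, Old); Mixed NE: p = 0.3714, q = 0.3714

Work:
Check pure NE:
(New, New): (35, 35) - no unilateral deviation beneficial
(Old, Old): (13, 13) - no unilateral deviation beneficial
Mixed NE: P1 plays New with p = 0.3714, P2 plays New with q = 0.3714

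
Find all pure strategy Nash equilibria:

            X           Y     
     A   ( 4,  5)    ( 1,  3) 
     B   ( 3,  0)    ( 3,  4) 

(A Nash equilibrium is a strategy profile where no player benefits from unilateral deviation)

Nash equilibrium: (A, X), (B, Y)

Work:
Best responses:
  P1 vs X: payoffs [4, 3] → best response A (payoff 4)
  P1 vs Y: payoffs [1, 3] → best response B (payoff 3)
  P2 vs A: payoffs [5, 3] → best response X (payoff 5)
  P2 vs B: payoffs [0, 4] → best response Y (payoff 4)
Mutual best responses: (A,X), (B,Y) → Nash equilibria.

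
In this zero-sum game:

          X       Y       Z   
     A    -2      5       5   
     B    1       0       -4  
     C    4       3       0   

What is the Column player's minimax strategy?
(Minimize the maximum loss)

Column should play X, value = 4

Work:
Column player minimizes Row's maximum payoff:
Column X: max payoff to Row = 4
Column Y: max payoff to Row = 5
Column Z: max payoff to Row = 5
Minimum is 4, achieved by column X.
Minimax strategy: X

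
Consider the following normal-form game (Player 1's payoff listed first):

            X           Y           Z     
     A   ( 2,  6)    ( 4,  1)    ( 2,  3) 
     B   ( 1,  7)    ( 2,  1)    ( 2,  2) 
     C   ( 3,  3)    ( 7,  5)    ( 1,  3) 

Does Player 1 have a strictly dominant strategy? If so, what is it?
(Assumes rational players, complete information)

No strictly dominant strategy exists for Player 1

Work:
A strategy strictly dominates another if it gives a strictly higher payoff against every opponent action. Compare each pair of P1's strategies column-by-column:
  A vs B: [2 vs 1, 4 vs 2, 2 vs 2] → A does not strictly dominate B (column Z: 2 ≤ 2)
  A vs C: [2 vs 3, 4 vs 7, 2 vs 1] → A does not strictly dominate C (column X: 2 ≤ 3)
  B vs A: [1 vs 2, 2 vs 4, 2 vs 2] → B does not strictly dominate A (column X: 1 ≤ 2)
  B vs C: [1 vs 3, 2 vs 7, 2 vs 1] → B does not strictly dominate C (column X: 1 ≤ 3)
  C vs A: [3 vs 2, 7 vs 4, 1 vs 2] → C does not strictly dominate A (column Z: 1 ≤ 2)
  C vs B: [3 vs 1, 7 vs 2, 1 vs 2] → C does not strictly dominate B (column Z: 1 ≤ 2)
No single strategy strictly dominates all others → no strictly dominant strategy.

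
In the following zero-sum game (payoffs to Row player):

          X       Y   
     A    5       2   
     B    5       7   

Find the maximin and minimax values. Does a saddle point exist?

Maximin = 5, Minimax = 5, Saddle: True

Work:
Row minimums: [2, 5] → maximin = 5
Column maximums: [5, 7] → minimax = 5
Saddle point exists! Game value = 5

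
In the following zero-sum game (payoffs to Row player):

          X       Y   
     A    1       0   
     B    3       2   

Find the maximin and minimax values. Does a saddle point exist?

Maximin = 2, Minimax = 2, Saddle: True

Work:
Row minimums: [0, 2] → maximin = 2
Column maximums: [3, 2] → minimax = 2
Saddle point exists! Game value = 2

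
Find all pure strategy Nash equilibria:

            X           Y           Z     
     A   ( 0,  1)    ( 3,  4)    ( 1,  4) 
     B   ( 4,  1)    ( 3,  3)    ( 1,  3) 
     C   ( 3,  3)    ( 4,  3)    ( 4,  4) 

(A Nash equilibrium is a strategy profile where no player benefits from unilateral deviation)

Nash equilibrium: (C, Z)

Work:
Best responses:
  P1 vs X: payoffs [0, 4, 3] → best response B (payoff 4)
  P1 vs Y: payoffs [3, 3, 4] → best response C (payoff 4)
  P1 vs Z: payoffs [1, 1, 4] → best response C (payoff 4)
  P2 vs A: payoffs [1, 4, 4] → best response Y/Z (payoff 4)
  P2 vs B: payoffs [1, 3, 3] → best response Y/Z (payoff 3)
  P2 vs C: payoffs [3, 3, 4] → best response Z (payoff 4)
Mutual best responses: (C,Z) → Nash equilibria.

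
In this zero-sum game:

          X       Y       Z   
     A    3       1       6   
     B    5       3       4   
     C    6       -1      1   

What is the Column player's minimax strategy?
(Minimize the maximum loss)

Column should play Y, value = 3

Work:
Column player minimizes Row's maximum payoff:
Column X: max payoff to Row = 6
Column Y: max payoff to Row = 3
Column Z: max payoff to Row = 6
Minimum is 3, achieved by column Y.
Minimax strategy: Y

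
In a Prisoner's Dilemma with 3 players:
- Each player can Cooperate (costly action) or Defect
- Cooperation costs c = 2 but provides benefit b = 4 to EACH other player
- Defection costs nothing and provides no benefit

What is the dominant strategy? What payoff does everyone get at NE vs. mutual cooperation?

Dominant: Defect; NE payoff = 0; Coop payoff = 6

Work:
Defect dominates (saves cost c = 2, benefit to others is external)
NE: All defect → everyone gets 0
If all cooperate: each receives (2)×4 - 2 = 6
Social dilemma: 6 > 0 but NE gives 0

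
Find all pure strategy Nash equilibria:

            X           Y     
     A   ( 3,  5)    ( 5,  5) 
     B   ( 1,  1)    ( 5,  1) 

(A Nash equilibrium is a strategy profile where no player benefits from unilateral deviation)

Nash equilibrium: (A, X), (A, Y), (B, Y)

Work:
Best responses:
  P1 vs X: payoffs [3, 1] → best response A (payoff 3)
  P1 vs Y: payoffs [5, 5] → best response A/B (payoff 5)
  P2 vs A: payoffs [5, 5] → best response X/Y (payoff 5)
  P2 vs B: payoffs [1, 1] → best response X/Y (payoff 1)
Mutual best responses: (A,X), (A,Y), (B,Y) → Nash equilibria.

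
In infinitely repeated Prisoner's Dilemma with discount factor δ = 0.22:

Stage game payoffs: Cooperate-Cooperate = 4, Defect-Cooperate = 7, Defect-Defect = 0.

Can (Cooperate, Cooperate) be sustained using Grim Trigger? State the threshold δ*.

δ* = 0.4286; since δ = 0.22 < 0.4286, cooperation cannot be sustained

Work:
For Grim Trigger:
Cooperate forever: 4/(1-δ)
Defect then punished: 7 + 0·δ/(1-δ)
Need: 4/(1-δ) ≥ 7 + 0·δ/(1-δ)
Solving: δ ≥ (T-R)/(T-P) = (7-4)/(7-0) = 0.4286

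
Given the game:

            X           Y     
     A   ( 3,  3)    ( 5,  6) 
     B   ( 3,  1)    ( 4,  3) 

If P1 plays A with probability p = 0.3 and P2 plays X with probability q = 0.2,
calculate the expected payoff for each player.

E[P1] = 4.04, E[P2] = 3.44

Work:
E[P1] = p·q·π₁(A,X) + p·(1-q)·π₁(A,Y) + (1-p)·q·π₁(B,X) + (1-p)·(1-q)·π₁(B,Y)
= 0.3·0.2·3 + 0.3·0.8·5 + 0.7·0.2·3 + 0.7·0.8·4
= 4.04

E[P2] = 3.44 (similar calculation)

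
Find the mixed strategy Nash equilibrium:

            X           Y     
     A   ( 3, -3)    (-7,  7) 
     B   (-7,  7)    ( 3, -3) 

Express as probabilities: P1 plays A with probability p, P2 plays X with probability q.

p = 0.5, q = 0.5

Work:
Find probabilities that make opponent indifferent:
P2 chooses q to make P1 indifferent between A and B
P1 chooses p to make P2 indifferent between X and Y
Mixed NE: P1 plays (A: 0.5, B: 0.5), P2 plays (X: 0.5, Y: 0.5)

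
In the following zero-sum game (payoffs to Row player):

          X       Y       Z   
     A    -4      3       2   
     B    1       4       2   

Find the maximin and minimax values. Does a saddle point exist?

Maximin = 1, Minimax = 1, Saddle: True

Work:
Row minimums: [-4, 1] → maximin = 1
Column maximums: [1, 4, 2] → minimax = 1
Saddle point exists! Game value = 1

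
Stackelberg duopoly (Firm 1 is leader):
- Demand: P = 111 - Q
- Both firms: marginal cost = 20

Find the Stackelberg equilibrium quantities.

q₁* (leader) = 45.5, q₂* (follower) = 22.75

Work:
Follower's reaction: q₂ = (a - c - q₁)/2
Leader substitutes: π₁ = q₁·(a - q₁ - (a-c-q₁)/2 - c)
FOC: q₁* = (111 - 20)/2 = 45.50
Then: q₂* = (111 - 20 - 45.5)/2 = 22.75
Leader has first-mover advantage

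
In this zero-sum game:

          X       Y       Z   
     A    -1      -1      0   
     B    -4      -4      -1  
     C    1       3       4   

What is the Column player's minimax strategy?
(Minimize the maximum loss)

Column should play X, value = 1

Work:
Column player minimizes Row's maximum payoff:
Column X: max payoff to Row = 1
Column Y: max payoff to Row = 3
Column Z: max payoff to Row = 4
Minimum is 1, achieved by column X.
Minimax strategy: X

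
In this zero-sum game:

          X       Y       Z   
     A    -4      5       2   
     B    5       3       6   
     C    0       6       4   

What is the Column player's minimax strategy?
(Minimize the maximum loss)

Column should play X, value = 5

Work:
Column player minimizes Row's maximum payoff:
Column X: max payoff to Row = 5
Column Y: max payoff to Row = 6
Column Z: max payoff to Row = 6
Minimum is 5, achieved by column X.
Minimax strategy: X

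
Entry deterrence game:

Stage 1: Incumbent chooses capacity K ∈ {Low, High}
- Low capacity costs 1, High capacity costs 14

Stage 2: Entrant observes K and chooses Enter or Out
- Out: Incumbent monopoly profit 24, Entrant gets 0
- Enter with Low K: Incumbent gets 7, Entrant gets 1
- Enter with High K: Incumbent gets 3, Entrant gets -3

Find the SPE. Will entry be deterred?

SPE: (High, Enter|Low, Out|High); Entry deterred. Incumbent net profit = 10

Work:
After Low K: Entrant enters (1 > 0)
After High K: Entrant stays out (-3 < 0)
Incumbent: Low → 7−1=6, High → 24−14=10
Incumbent chooses High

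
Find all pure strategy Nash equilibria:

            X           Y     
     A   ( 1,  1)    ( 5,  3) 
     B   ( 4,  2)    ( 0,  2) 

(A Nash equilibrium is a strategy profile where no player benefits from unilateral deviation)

Nash equilibrium: (A, Y), (B, X)

Work:
Best responses:
  P1 vs X: payoffs [1, 4] → best response B (payoff 4)
  P1 vs Y: payoffs [5, 0] → best response A (payoff 5)
  P2 vs A: payoffs [1, 3] → best response Y (payoff 3)
  P2 vs B: payoffs [2, 2] → best response X/Y (payoff 2)
Mutual best responses: (A,Y), (B,X) → Nash equilibria.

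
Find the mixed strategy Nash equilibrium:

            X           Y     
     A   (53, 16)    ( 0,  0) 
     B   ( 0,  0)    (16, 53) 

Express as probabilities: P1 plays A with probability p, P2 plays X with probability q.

p = 0.7681, q = 0.2319

Work:
Find probabilities that make opponent indifferent:
P2 chooses q to make P1 indifferent between A and B
P1 chooses p to make P2 indifferent between X and Y
Mixed NE: P1 plays (A: 0.7681, B: 0.2319), P2 plays (X: 0.2319, Y: 0.7681)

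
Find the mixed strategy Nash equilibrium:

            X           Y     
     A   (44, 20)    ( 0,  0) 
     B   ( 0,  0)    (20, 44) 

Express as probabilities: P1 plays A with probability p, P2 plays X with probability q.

p = 0.6875, q = 0.3125

Work:
Find probabilities that make opponent indifferent:
P2 chooses q to make P1 indifferent between A and B
P1 chooses p to make P2 indifferent between X and Y
Mixed NE: P1 plays (A: 0.6875, B: 0.3125), P2 plays (X: 0.3125, Y: 0.6875)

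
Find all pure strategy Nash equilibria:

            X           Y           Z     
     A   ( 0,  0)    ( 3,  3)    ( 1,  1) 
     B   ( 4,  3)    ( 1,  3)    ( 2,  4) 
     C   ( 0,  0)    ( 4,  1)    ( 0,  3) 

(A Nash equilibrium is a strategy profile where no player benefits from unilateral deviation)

Nash equilibrium: (B, Z)

Work:
Best responses:
  P1 vs X: payoffs [0, 4, 0] → best response B (payoff 4)
  P1 vs Y: payoffs [3, 1, 4] → best response C (payoff 4)
  P1 vs Z: payoffs [1, 2, 0] → best response B (payoff 2)
  P2 vs A: payoffs [0, 3, 1] → best response Y (payoff 3)
  P2 vs B: payoffs [3, 3, 4] → best response Z (payoff 4)
  P2 vs C: payoffs [0, 1, 3] → best response Z (payoff 3)
Mutual best responses: (B,Z) → Nash equilibria.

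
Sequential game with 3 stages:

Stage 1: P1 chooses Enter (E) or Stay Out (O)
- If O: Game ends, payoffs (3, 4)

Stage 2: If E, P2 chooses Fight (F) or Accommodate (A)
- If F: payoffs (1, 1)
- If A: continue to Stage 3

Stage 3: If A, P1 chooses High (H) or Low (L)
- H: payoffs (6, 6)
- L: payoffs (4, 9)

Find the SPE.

SPE: (E, A, H); Outcome (6, 6)

Work:
Stage 3: P1 chooses H (6 vs 4)
Stage 2: P2: F->1, A->6 (anticipating H). Choose A
Stage 1: P1: O->3, E->6 (anticipating A, H). Choose E
SPE path: E -> A -> H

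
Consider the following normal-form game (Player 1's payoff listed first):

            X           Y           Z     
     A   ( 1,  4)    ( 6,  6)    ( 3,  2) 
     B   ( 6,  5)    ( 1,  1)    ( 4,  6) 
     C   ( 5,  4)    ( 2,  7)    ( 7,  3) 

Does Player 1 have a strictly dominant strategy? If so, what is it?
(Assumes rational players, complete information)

No strictly dominant strategy exists for Player 1

Work:
A strategy strictly dominates another if it gives a strictly higher payoff against every opponent action. Compare each pair of P1's strategies column-by-column:
  A vs B: [1 vs 6, 6 vs 1, 3 vs 4] → A does not strictly dominate B (column X: 1 ≤ 6)
  A vs C: [1 vs 5, 6 vs 2, 3 vs 7] → A does not strictly dominate C (column X: 1 ≤ 5)
  B vs A: [6 vs 1, 1 vs 6, 4 vs 3] → B does not strictly dominate A (column Y: 1 ≤ 6)
  B vs C: [6 vs 5, 1 vs 2, 4 vs 7] → B does not strictly dominate C (column Y: 1 ≤ 2)
  C vs A: [5 vs 1, 2 vs 6, 7 vs 3] → C does not strictly dominate A (column Y: 2 ≤ 6)
  C vs B: [5 vs 6, 2 vs 1, 7 vs 4] → C does not strictly dominate B (column X: 5 ≤ 6)
No single strategy strictly dominates all others → no strictly dominant strategy.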